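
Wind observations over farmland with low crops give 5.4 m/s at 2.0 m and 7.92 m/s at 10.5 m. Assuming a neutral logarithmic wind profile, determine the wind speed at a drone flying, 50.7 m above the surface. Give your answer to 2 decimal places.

Log law: V ∝ ln(z/z₀). From the pair, with r = V₁/V₂ = 0.68182,
ln z₀ = (ln z₁ − r·ln z₂)/(1 − r) = (0.6931 − 0.68182×2.3514)/0.31818 = -2.8602 → z₀ = 0.05726 m
V₃ = V₁ · ln(z₃/z₀)/ln(z₁/z₀) = 5.4 × 6.7861/3.5533 = 10.3128 m/s

10.31 m/s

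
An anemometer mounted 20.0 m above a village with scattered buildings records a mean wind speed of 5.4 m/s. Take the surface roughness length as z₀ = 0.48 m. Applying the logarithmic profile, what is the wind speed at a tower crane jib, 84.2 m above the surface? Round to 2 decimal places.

7.48 m/s

Log law: V(z) ∝ ln(z/z₀), so V₂/V₁ = ln(z₂/z₀) / ln(z₁/z₀).
ln(84.2/0.48) = 5.1672, ln(20.0/0.48) = 3.7297
V₂ = 5.4 × 5.1672/3.7297 = 5.4 × 1.3854 = 7.4812 m/s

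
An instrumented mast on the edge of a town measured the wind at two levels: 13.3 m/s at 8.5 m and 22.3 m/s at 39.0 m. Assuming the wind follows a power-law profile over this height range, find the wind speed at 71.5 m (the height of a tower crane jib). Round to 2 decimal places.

27.39 m/s

First find α: α = ln(V₂/V₁)/ln(z₂/z₁) = ln(22.3/13.3)/ln(39.0/8.5) = 0.51682/1.52350 = 0.3392
Extrapolate from 39.0 m to 71.5 m: V₃ = 22.3 × (71.5/39.0)^0.3392 = 22.3 × 1.2283 = 27.3909 m/s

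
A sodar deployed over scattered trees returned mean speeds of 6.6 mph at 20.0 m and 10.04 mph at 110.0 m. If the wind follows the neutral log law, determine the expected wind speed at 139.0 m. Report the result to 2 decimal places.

10.51 mph

Log law: V ∝ ln(z/z₀). From the pair, with r = V₁/V₂ = 0.65737,
ln z₀ = (ln z₁ − r·ln z₂)/(1 − r) = (2.9957 − 0.65737×4.7005)/0.34263 = -0.2750 → z₀ = 0.7596 m
V₃ = V₁ · ln(z₃/z₀)/ln(z₁/z₀) = 6.6 × 5.2095/3.2707 = 10.5122 mph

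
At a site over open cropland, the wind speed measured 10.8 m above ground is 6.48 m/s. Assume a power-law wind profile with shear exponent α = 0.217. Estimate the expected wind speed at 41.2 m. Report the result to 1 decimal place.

8.7 m/s

Power-law profile: V₂ = V₁ · (z₂/z₁)^α
V₂ = 6.48 × (41.2/10.8)^0.217 = 6.48 × (3.8148)^0.217
    = 6.48 × 1.3371 = 8.6647 m/s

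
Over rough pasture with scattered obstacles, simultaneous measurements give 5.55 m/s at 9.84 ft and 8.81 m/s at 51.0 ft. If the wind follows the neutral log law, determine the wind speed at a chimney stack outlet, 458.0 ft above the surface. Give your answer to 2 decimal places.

13.16 m/s

Log law: V ∝ ln(z/z₀). From the pair, with r = V₁/V₂ = 0.62997,
ln z₀ = (ln z₁ − r·ln z₂)/(1 − r) = (2.2865 − 0.62997×3.9318)/0.37003 = -0.5147 → z₀ = 0.5977 ft
V₃ = V₁ · ln(z₃/z₀)/ln(z₁/z₀) = 5.55 × 6.6416/2.8012 = 13.1591 m/s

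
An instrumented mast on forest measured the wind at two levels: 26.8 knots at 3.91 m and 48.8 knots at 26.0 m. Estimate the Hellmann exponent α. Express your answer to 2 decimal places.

Power law: V₂/V₁ = (z₂/z₁)^α ⇒ α = ln(V₂/V₁) / ln(z₂/z₁)
α = ln(48.8/26.8) / ln(26.0/3.91) = ln(1.8209) / ln(6.6496)
  = 0.59933 / 1.89456 = 0.31634

α ≈ 0.32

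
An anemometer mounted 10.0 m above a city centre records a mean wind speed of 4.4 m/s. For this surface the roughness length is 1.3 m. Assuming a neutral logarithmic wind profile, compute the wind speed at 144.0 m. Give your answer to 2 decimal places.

Log law: V(z) ∝ ln(z/z₀), so V₂/V₁ = ln(z₂/z₀) / ln(z₁/z₀).
ln(144.0/1.3) = 4.7074, ln(10.0/1.3) = 2.0402
V₂ = 4.4 × 4.7074/2.0402 = 4.4 × 2.3073 = 10.1522 m/s

10.15 m/s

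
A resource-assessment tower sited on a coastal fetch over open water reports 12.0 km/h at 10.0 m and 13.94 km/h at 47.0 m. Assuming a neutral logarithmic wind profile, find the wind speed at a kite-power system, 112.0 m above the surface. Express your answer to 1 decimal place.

Log law: V ∝ ln(z/z₀). From the pair, with r = V₁/V₂ = 0.86083,
ln z₀ = (ln z₁ − r·ln z₂)/(1 − r) = (2.3026 − 0.86083×3.8501)/0.13917 = -7.2700 → z₀ = 0.0006961 m
V₃ = V₁ · ln(z₃/z₀)/ln(z₁/z₀) = 12.0 × 11.9885/9.5726 = 15.0286 km/h

15.0 km/h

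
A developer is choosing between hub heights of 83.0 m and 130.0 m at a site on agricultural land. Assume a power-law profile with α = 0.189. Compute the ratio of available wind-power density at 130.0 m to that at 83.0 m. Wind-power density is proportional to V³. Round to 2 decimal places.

Speed ratio: V_B/V_A = (z_B/z_A)^α = (130.0/83.0)^0.189 = (1.5663)^0.189 = 1.08850
Power-density ratio: P_B/P_A = (V_B/V_A)³ = (1.08850)³ = 1.28970

1.29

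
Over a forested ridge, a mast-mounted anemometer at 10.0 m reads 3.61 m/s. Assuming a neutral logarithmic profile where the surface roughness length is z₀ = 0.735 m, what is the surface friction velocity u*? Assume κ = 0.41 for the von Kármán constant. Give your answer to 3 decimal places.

Log law: V(z) = (u*/κ) · ln(z/z₀) ⇒ u* = κ · V / ln(z/z₀)
u* = 0.41 × 3.61 / ln(10.0/0.735) = 0.41 × 3.61 / 2.6105
   = 1.4801 / 2.6105 = 0.5670 m/s

u* ≈ 0.567 m/s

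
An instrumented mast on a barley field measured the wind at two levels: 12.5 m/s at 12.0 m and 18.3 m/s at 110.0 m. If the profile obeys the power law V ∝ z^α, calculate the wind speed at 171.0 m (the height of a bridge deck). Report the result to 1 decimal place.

19.7 m/s

First find α: α = ln(V₂/V₁)/ln(z₂/z₁) = ln(18.3/12.5)/ln(110.0/12.0) = 0.38117/2.21557 = 0.1720
Extrapolate from 110.0 m to 171.0 m: V₃ = 18.3 × (171.0/110.0)^0.1720 = 18.3 × 1.0789 = 19.7431 m/s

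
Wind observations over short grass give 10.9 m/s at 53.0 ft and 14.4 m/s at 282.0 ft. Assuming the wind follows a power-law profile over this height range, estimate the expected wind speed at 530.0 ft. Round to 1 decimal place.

16.0 m/s

First find α: α = ln(V₂/V₁)/ln(z₂/z₁) = ln(14.4/10.9)/ln(282.0/53.0) = 0.27847/1.67162 = 0.1666
Extrapolate from 282.0 ft to 530.0 ft: V₃ = 14.4 × (530.0/282.0)^0.1666 = 14.4 × 1.1108 = 15.9960 m/s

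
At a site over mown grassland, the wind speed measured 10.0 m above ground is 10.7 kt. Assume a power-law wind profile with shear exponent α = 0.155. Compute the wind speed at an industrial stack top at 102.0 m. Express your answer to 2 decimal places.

Power-law profile: V₂ = V₁ · (z₂/z₁)^α
V₂ = 10.7 × (102.0/10.0)^0.155 = 10.7 × (10.2000)^0.155
    = 10.7 × 1.4333 = 15.3362 kt

15.34 kt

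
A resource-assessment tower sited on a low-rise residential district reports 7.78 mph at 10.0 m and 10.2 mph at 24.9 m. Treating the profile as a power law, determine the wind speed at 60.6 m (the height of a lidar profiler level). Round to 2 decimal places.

First find α: α = ln(V₂/V₁)/ln(z₂/z₁) = ln(10.2/7.78)/ln(24.9/10.0) = 0.27083/0.91228 = 0.2969
Extrapolate from 24.9 m to 60.6 m: V₃ = 10.2 × (60.6/24.9)^0.2969 = 10.2 × 1.3022 = 13.2823 mph

13.28 mph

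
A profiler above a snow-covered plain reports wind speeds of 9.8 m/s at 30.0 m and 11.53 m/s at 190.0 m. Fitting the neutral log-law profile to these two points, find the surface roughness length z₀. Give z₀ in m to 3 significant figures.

z₀ ≈ 0.000863 m

Log law: V(z) ∝ ln(z/z₀). With r = V₁/V₂ = 9.8/11.53 = 0.84996,
r · ln(z₂/z₀) = ln(z₁/z₀) ⇒ ln z₀ = (ln z₁ − r·ln z₂)/(1 − r)
ln z₀ = (3.40120 − 0.84996×5.24702) / 0.15004 = -7.0549
z₀ = exp(-7.0549) = 0.0008631 m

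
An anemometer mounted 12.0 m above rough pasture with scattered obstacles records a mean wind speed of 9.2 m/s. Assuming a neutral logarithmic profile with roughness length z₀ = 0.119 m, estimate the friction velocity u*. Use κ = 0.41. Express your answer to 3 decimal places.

Log law: V(z) = (u*/κ) · ln(z/z₀) ⇒ u* = κ · V / ln(z/z₀)
u* = 0.41 × 9.2 / ln(12.0/0.119) = 0.41 × 9.2 / 4.6135
   = 3.7720 / 4.6135 = 0.8176 m/s

u* ≈ 0.818 m/s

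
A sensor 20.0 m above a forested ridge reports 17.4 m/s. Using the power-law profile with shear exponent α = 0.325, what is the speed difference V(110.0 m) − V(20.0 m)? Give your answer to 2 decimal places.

Power law: V₂ = V₁ · (z₂/z₁)^α = 17.4 × (5.5000)^0.325 = 30.2808 m/s
ΔV = 30.2808 − 17.4 = 12.8808 m/s

12.88 m/s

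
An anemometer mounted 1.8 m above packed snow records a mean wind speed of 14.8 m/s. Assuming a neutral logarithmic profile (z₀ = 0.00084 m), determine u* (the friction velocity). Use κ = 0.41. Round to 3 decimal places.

Log law: V(z) = (u*/κ) · ln(z/z₀) ⇒ u* = κ · V / ln(z/z₀)
u* = 0.41 × 14.8 / ln(1.8/0.00084) = 0.41 × 14.8 / 7.6699
   = 6.0680 / 7.6699 = 0.7911 m/s

u* ≈ 0.791 m/s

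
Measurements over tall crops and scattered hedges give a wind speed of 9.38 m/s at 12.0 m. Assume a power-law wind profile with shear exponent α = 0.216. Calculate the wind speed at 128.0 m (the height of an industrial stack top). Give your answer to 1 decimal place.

15.6 m/s

Power-law profile: V₂ = V₁ · (z₂/z₁)^α
V₂ = 9.38 × (128.0/12.0)^0.216 = 9.38 × (10.6667)^0.216
    = 9.38 × 1.6675 = 15.6407 m/s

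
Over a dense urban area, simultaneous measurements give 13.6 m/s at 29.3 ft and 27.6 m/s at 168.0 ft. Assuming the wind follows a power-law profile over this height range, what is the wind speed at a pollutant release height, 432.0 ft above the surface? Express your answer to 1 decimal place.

40.5 m/s

First find α: α = ln(V₂/V₁)/ln(z₂/z₁) = ln(27.6/13.6)/ln(168.0/29.3) = 0.70775/1.74638 = 0.4053
Extrapolate from 168.0 ft to 432.0 ft: V₃ = 27.6 × (432.0/168.0)^0.4053 = 27.6 × 1.4663 = 40.4705 m/s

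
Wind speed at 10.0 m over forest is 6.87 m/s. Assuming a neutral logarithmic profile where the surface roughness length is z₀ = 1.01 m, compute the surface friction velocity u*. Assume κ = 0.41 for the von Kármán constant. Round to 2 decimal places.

Log law: V(z) = (u*/κ) · ln(z/z₀) ⇒ u* = κ · V / ln(z/z₀)
u* = 0.41 × 6.87 / ln(10.0/1.01) = 0.41 × 6.87 / 2.2926
   = 2.8167 / 2.2926 = 1.2286 m/s

u* ≈ 1.23 m/s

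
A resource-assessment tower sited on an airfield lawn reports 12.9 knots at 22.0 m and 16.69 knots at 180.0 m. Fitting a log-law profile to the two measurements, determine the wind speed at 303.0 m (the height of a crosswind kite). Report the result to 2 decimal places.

17.63 knots

Log law: V ∝ ln(z/z₀). From the pair, with r = V₁/V₂ = 0.77292,
ln z₀ = (ln z₁ − r·ln z₂)/(1 − r) = (3.0910 − 0.77292×5.1930)/0.22708 = -4.0632 → z₀ = 0.01719 m
V₃ = V₁ · ln(z₃/z₀)/ln(z₁/z₀) = 12.9 × 9.7770/7.1543 = 17.6290 knots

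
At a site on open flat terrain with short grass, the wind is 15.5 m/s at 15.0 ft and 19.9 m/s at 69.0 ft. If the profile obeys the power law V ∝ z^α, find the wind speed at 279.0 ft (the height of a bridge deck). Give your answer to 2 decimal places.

25.02 m/s

First find α: α = ln(V₂/V₁)/ln(z₂/z₁) = ln(19.9/15.5)/ln(69.0/15.0) = 0.24988/1.52606 = 0.1637
Extrapolate from 69.0 ft to 279.0 ft: V₃ = 19.9 × (279.0/69.0)^0.1637 = 19.9 × 1.2570 = 25.0152 m/s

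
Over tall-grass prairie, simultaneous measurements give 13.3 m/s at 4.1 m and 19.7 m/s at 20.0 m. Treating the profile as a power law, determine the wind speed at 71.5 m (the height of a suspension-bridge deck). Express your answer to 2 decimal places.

27.02 m/s

First find α: α = ln(V₂/V₁)/ln(z₂/z₁) = ln(19.7/13.3)/ln(20.0/4.1) = 0.39285/1.58475 = 0.2479
Extrapolate from 20.0 m to 71.5 m: V₃ = 19.7 × (71.5/20.0)^0.2479 = 19.7 × 1.3714 = 27.0161 m/s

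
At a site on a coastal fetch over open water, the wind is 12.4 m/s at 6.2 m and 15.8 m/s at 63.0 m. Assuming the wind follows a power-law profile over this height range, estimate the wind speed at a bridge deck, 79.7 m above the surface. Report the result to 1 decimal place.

First find α: α = ln(V₂/V₁)/ln(z₂/z₁) = ln(15.8/12.4)/ln(63.0/6.2) = 0.24231/2.31859 = 0.1045
Extrapolate from 63.0 m to 79.7 m: V₃ = 15.8 × (79.7/63.0)^0.1045 = 15.8 × 1.0249 = 16.1931 m/s

16.2 m/s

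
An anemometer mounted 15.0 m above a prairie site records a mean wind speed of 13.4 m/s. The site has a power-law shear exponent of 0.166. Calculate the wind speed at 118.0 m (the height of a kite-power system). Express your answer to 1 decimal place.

18.9 m/s

Power-law profile: V₂ = V₁ · (z₂/z₁)^α
V₂ = 13.4 × (118.0/15.0)^0.166 = 13.4 × (7.8667)^0.166
    = 13.4 × 1.4083 = 18.8715 m/s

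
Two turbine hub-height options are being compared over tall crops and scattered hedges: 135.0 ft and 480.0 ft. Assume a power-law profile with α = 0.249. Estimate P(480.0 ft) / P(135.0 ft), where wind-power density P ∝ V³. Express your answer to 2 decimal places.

2.58

Speed ratio: V_B/V_A = (z_B/z_A)^α = (480.0/135.0)^0.249 = (3.5556)^0.249 = 1.37144
Power-density ratio: P_B/P_A = (V_B/V_A)³ = (1.37144)³ = 2.57945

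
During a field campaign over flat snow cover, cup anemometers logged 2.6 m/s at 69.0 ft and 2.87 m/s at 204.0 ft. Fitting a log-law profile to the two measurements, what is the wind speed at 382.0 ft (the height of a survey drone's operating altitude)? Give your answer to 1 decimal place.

Log law: V ∝ ln(z/z₀). From the pair, with r = V₁/V₂ = 0.90592,
ln z₀ = (ln z₁ − r·ln z₂)/(1 − r) = (4.2341 − 0.90592×5.3181)/0.09408 = -6.2045 → z₀ = 0.002020 ft
V₃ = V₁ · ln(z₃/z₀)/ln(z₁/z₀) = 2.6 × 12.1500/10.4386 = 3.0262 m/s

3.0 m/s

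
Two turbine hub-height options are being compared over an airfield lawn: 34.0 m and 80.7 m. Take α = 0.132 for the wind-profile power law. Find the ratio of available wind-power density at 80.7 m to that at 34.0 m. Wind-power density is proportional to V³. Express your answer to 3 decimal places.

Speed ratio: V_B/V_A = (z_B/z_A)^α = (80.7/34.0)^0.132 = (2.3735)^0.132 = 1.12086
Power-density ratio: P_B/P_A = (V_B/V_A)³ = (1.12086)³ = 1.40817

1.408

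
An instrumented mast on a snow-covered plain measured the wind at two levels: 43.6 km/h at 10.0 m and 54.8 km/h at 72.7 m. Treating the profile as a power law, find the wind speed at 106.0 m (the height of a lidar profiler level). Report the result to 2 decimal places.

First find α: α = ln(V₂/V₁)/ln(z₂/z₁) = ln(54.8/43.6)/ln(72.7/10.0) = 0.22863/1.98376 = 0.1153
Extrapolate from 72.7 m to 106.0 m: V₃ = 54.8 × (106.0/72.7)^0.1153 = 54.8 × 1.0444 = 57.2342 km/h

57.23 km/h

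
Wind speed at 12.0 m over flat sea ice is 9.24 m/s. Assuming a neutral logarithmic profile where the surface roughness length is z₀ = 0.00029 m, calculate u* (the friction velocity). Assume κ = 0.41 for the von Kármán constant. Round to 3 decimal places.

u* ≈ 0.356 m/s

Log law: V(z) = (u*/κ) · ln(z/z₀) ⇒ u* = κ · V / ln(z/z₀)
u* = 0.41 × 9.24 / ln(12.0/0.00029) = 0.41 × 9.24 / 10.6305
   = 3.7884 / 10.6305 = 0.3564 m/s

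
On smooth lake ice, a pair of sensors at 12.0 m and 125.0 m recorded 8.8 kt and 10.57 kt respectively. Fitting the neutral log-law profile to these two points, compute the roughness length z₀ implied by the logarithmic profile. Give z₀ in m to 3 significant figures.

z₀ ≈ 0.000105 m

Log law: V(z) ∝ ln(z/z₀). With r = V₁/V₂ = 8.8/10.57 = 0.83254,
r · ln(z₂/z₀) = ln(z₁/z₀) ⇒ ln z₀ = (ln z₁ − r·ln z₂)/(1 − r)
ln z₀ = (2.48491 − 0.83254×4.82831) / 0.16746 = -9.1659
z₀ = exp(-9.1659) = 0.0001045 m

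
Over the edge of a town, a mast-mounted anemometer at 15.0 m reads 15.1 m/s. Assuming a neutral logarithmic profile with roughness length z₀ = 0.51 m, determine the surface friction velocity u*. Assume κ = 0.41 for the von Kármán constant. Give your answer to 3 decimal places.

u* ≈ 1.831 m/s

Log law: V(z) = (u*/κ) · ln(z/z₀) ⇒ u* = κ · V / ln(z/z₀)
u* = 0.41 × 15.1 / ln(15.0/0.51) = 0.41 × 15.1 / 3.3814
   = 6.1910 / 3.3814 = 1.8309 m/s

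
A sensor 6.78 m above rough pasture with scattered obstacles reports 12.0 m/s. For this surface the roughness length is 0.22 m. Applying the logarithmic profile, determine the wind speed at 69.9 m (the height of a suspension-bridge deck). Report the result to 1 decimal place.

20.2 m/s

Log law: V(z) ∝ ln(z/z₀), so V₂/V₁ = ln(z₂/z₀) / ln(z₁/z₀).
ln(69.9/0.22) = 5.7612, ln(6.78/0.22) = 3.4281
V₂ = 12.0 × 5.7612/3.4281 = 12.0 × 1.6806 = 20.1669 m/s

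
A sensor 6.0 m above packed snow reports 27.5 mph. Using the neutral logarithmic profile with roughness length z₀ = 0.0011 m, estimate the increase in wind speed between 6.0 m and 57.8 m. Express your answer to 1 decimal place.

Log law: V₂ = V₁ · ln(z₂/z₀)/ln(z₁/z₀) = 27.5 × 10.8694/8.6042 = 34.7399 mph
ΔV = 34.7399 − 27.5 = 7.2399 mph

7.2 mph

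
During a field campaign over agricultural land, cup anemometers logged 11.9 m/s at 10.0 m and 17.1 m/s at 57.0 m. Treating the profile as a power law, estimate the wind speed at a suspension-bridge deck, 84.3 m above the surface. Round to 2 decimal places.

18.55 m/s

First find α: α = ln(V₂/V₁)/ln(z₂/z₁) = ln(17.1/11.9)/ln(57.0/10.0) = 0.36254/1.74047 = 0.2083
Extrapolate from 57.0 m to 84.3 m: V₃ = 17.1 × (84.3/57.0)^0.2083 = 17.1 × 1.0849 = 18.5523 m/s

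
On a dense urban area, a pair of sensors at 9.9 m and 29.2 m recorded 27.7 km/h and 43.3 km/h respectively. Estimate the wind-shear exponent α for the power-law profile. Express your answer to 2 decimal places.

Power law: V₂/V₁ = (z₂/z₁)^α ⇒ α = ln(V₂/V₁) / ln(z₂/z₁)
α = ln(43.3/27.7) / ln(29.2/9.9) = ln(1.5632) / ln(2.9495)
  = 0.44672 / 1.08163 = 0.41300

α ≈ 0.41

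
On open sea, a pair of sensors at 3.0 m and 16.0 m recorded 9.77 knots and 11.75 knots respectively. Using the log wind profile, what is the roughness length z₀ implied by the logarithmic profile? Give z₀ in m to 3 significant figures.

z₀ ≈ 0.000776 m

Log law: V(z) ∝ ln(z/z₀). With r = V₁/V₂ = 9.77/11.75 = 0.83149,
r · ln(z₂/z₀) = ln(z₁/z₀) ⇒ ln z₀ = (ln z₁ − r·ln z₂)/(1 − r)
ln z₀ = (1.09861 − 0.83149×2.77259) / 0.16851 = -7.1614
z₀ = exp(-7.1614) = 0.0007760 m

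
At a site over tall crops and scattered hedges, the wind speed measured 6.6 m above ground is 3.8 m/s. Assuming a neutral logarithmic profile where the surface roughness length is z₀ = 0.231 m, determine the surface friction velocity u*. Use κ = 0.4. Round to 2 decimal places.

Log law: V(z) = (u*/κ) · ln(z/z₀) ⇒ u* = κ · V / ln(z/z₀)
u* = 0.4 × 3.8 / ln(6.6/0.231) = 0.4 × 3.8 / 3.3524
   = 1.5200 / 3.3524 = 0.4534 m/s

u* ≈ 0.45 m/s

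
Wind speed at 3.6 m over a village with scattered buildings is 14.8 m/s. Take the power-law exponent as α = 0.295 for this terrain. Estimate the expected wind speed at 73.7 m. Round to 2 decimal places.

Power-law profile: V₂ = V₁ · (z₂/z₁)^α
V₂ = 14.8 × (73.7/3.6)^0.295 = 14.8 × (20.4722)^0.295
    = 14.8 × 2.4367 = 36.0625 m/s

36.06 m/s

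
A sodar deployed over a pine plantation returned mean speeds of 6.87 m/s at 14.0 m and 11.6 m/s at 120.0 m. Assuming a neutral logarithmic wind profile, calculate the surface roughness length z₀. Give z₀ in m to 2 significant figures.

z₀ ≈ 0.62 m

Log law: V(z) ∝ ln(z/z₀). With r = V₁/V₂ = 6.87/11.6 = 0.59224,
r · ln(z₂/z₀) = ln(z₁/z₀) ⇒ ln z₀ = (ln z₁ − r·ln z₂)/(1 − r)
ln z₀ = (2.63906 − 0.59224×4.78749) / 0.40776 = -0.4814
z₀ = exp(-0.4814) = 0.6179 m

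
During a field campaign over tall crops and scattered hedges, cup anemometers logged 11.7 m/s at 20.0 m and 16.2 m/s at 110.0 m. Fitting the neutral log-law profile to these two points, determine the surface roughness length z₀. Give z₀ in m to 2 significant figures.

z₀ ≈ 0.24 m

Log law: V(z) ∝ ln(z/z₀). With r = V₁/V₂ = 11.7/16.2 = 0.72222,
r · ln(z₂/z₀) = ln(z₁/z₀) ⇒ ln z₀ = (ln z₁ − r·ln z₂)/(1 − r)
ln z₀ = (2.99573 − 0.72222×4.70048) / 0.27778 = -1.4366
z₀ = exp(-1.4366) = 0.2377 m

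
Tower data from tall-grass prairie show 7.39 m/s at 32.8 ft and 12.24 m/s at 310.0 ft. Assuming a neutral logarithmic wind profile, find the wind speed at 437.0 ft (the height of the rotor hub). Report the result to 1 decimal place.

13.0 m/s

Log law: V ∝ ln(z/z₀). From the pair, with r = V₁/V₂ = 0.60376,
ln z₀ = (ln z₁ − r·ln z₂)/(1 − r) = (3.4904 − 0.60376×5.7366)/0.39624 = 0.0680 → z₀ = 1.070 ft
V₃ = V₁ · ln(z₃/z₀)/ln(z₁/z₀) = 7.39 × 6.0120/3.4225 = 12.9814 m/s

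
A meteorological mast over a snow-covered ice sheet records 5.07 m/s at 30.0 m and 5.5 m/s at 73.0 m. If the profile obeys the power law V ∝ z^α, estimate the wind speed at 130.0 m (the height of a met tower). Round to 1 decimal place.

First find α: α = ln(V₂/V₁)/ln(z₂/z₁) = ln(5.5/5.07)/ln(73.0/30.0) = 0.08141/0.88926 = 0.0915
Extrapolate from 73.0 m to 130.0 m: V₃ = 5.5 × (130.0/73.0)^0.0915 = 5.5 × 1.0542 = 5.7984 m/s

5.8 m/s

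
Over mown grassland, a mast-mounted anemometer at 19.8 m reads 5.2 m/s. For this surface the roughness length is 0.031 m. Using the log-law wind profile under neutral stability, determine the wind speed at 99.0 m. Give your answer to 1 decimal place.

Log law: V(z) ∝ ln(z/z₀), so V₂/V₁ = ln(z₂/z₀) / ln(z₁/z₀).
ln(99.0/0.031) = 8.0689, ln(19.8/0.031) = 6.4595
V₂ = 5.2 × 8.0689/6.4595 = 5.2 × 1.2492 = 6.4956 m/s

6.5 m/s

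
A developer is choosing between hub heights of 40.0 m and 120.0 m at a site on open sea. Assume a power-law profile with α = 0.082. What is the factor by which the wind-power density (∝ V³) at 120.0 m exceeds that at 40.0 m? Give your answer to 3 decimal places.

1.310

Speed ratio: V_B/V_A = (z_B/z_A)^α = (120.0/40.0)^0.082 = (3.0000)^0.082 = 1.09427
Power-density ratio: P_B/P_A = (V_B/V_A)³ = (1.09427)³ = 1.31030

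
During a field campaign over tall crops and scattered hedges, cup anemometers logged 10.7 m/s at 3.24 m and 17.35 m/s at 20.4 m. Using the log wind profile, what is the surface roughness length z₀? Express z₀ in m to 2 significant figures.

z₀ ≈ 0.17 m

Log law: V(z) ∝ ln(z/z₀). With r = V₁/V₂ = 10.7/17.35 = 0.61671,
r · ln(z₂/z₀) = ln(z₁/z₀) ⇒ ln z₀ = (ln z₁ − r·ln z₂)/(1 − r)
ln z₀ = (1.17557 − 0.61671×3.01553) / 0.38329 = -1.7850
z₀ = exp(-1.7850) = 0.1678 m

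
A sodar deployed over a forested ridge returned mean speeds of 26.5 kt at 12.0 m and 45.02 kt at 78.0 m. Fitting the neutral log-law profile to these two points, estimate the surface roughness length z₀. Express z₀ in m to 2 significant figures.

z₀ ≈ 0.82 m

Log law: V(z) ∝ ln(z/z₀). With r = V₁/V₂ = 26.5/45.02 = 0.58863,
r · ln(z₂/z₀) = ln(z₁/z₀) ⇒ ln z₀ = (ln z₁ − r·ln z₂)/(1 − r)
ln z₀ = (2.48491 − 0.58863×4.35671) / 0.41137 = -0.1934
z₀ = exp(-0.1934) = 0.8241 m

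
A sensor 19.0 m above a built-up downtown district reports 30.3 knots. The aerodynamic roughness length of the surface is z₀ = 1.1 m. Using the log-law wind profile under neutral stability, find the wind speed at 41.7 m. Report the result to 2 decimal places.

Log law: V(z) ∝ ln(z/z₀), so V₂/V₁ = ln(z₂/z₀) / ln(z₁/z₀).
ln(41.7/1.1) = 3.6352, ln(19.0/1.1) = 2.8491
V₂ = 30.3 × 3.6352/2.8491 = 30.3 × 1.2759 = 38.6596 knots

38.66 knots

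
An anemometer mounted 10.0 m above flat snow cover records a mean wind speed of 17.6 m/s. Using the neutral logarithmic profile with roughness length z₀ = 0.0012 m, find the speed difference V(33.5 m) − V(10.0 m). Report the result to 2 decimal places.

2.36 m/s

Log law: V₂ = V₁ · ln(z₂/z₀)/ln(z₁/z₀) = 17.6 × 10.2370/9.0280 = 19.9569 m/s
ΔV = 19.9569 − 17.6 = 2.3569 m/s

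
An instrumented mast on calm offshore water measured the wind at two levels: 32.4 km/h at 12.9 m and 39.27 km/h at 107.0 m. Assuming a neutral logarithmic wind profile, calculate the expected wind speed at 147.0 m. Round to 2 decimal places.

40.30 km/h

Log law: V ∝ ln(z/z₀). From the pair, with r = V₁/V₂ = 0.82506,
ln z₀ = (ln z₁ − r·ln z₂)/(1 − r) = (2.5572 − 0.82506×4.6728)/0.17494 = -7.4203 → z₀ = 0.0005990 m
V₃ = V₁ · ln(z₃/z₀)/ln(z₁/z₀) = 32.4 × 12.4107/9.9775 = 40.3014 km/h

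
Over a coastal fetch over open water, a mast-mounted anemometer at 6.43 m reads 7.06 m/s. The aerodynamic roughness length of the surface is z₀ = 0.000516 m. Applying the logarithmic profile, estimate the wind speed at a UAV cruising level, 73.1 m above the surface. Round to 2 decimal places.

8.88 m/s

Log law: V(z) ∝ ln(z/z₀), so V₂/V₁ = ln(z₂/z₀) / ln(z₁/z₀).
ln(73.1/0.000516) = 11.8612, ln(6.43/0.000516) = 9.4304
V₂ = 7.06 × 11.8612/9.4304 = 7.06 × 1.2578 = 8.8798 m/s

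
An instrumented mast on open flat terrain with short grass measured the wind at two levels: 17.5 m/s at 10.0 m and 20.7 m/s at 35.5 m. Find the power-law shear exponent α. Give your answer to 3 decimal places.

α ≈ 0.133

Power law: V₂/V₁ = (z₂/z₁)^α ⇒ α = ln(V₂/V₁) / ln(z₂/z₁)
α = ln(20.7/17.5) / ln(35.5/10.0) = ln(1.1829) / ln(3.5500)
  = 0.16793 / 1.26695 = 0.13255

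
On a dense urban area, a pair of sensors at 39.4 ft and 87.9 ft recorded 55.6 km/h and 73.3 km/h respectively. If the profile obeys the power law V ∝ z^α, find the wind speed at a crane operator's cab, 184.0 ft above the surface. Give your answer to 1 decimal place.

94.5 km/h

First find α: α = ln(V₂/V₁)/ln(z₂/z₁) = ln(73.3/55.6)/ln(87.9/39.4) = 0.27638/0.80243 = 0.3444
Extrapolate from 87.9 ft to 184.0 ft: V₃ = 73.3 × (184.0/87.9)^0.3444 = 73.3 × 1.2897 = 94.5377 km/h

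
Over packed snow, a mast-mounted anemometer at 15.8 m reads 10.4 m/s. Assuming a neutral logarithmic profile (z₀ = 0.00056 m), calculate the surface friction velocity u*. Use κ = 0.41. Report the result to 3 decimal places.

Log law: V(z) = (u*/κ) · ln(z/z₀) ⇒ u* = κ · V / ln(z/z₀)
u* = 0.41 × 10.4 / ln(15.8/0.00056) = 0.41 × 10.4 / 10.2476
   = 4.2640 / 10.2476 = 0.4161 m/s

u* ≈ 0.416 m/s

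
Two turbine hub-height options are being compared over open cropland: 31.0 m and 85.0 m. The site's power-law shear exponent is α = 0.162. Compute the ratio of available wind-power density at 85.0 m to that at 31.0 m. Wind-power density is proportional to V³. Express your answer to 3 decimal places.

1.633

Speed ratio: V_B/V_A = (z_B/z_A)^α = (85.0/31.0)^0.162 = (2.7419)^0.162 = 1.17751
Power-density ratio: P_B/P_A = (V_B/V_A)³ = (1.17751)³ = 1.63266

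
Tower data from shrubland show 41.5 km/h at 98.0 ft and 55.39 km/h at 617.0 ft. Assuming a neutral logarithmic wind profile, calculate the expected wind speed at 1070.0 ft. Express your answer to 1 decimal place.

Log law: V ∝ ln(z/z₀). From the pair, with r = V₁/V₂ = 0.74923,
ln z₀ = (ln z₁ − r·ln z₂)/(1 − r) = (4.5850 − 0.74923×6.4249)/0.25077 = -0.9122 → z₀ = 0.4016 ft
V₃ = V₁ · ln(z₃/z₀)/ln(z₁/z₀) = 41.5 × 7.8876/5.4972 = 59.5462 km/h

59.5 km/h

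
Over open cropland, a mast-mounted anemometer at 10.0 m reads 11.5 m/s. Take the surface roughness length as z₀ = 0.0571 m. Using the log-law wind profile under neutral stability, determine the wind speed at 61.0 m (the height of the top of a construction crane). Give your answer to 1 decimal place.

15.5 m/s

Log law: V(z) ∝ ln(z/z₀), so V₂/V₁ = ln(z₂/z₀) / ln(z₁/z₀).
ln(61.0/0.0571) = 6.9738, ln(10.0/0.0571) = 5.1655
V₂ = 11.5 × 6.9738/5.1655 = 11.5 × 1.3501 = 15.5258 m/s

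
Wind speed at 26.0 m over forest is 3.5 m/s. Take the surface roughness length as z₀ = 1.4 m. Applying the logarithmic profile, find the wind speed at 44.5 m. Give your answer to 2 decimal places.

Log law: V(z) ∝ ln(z/z₀), so V₂/V₁ = ln(z₂/z₀) / ln(z₁/z₀).
ln(44.5/1.4) = 3.4590, ln(26.0/1.4) = 2.9216
V₂ = 3.5 × 3.4590/2.9216 = 3.5 × 1.1839 = 4.1438 m/s

4.14 m/s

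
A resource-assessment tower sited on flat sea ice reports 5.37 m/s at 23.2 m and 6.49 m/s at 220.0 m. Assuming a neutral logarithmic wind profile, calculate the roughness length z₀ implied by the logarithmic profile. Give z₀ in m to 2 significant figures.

Log law: V(z) ∝ ln(z/z₀). With r = V₁/V₂ = 5.37/6.49 = 0.82743,
r · ln(z₂/z₀) = ln(z₁/z₀) ⇒ ln z₀ = (ln z₁ − r·ln z₂)/(1 − r)
ln z₀ = (3.14415 − 0.82743×5.39363) / 0.17257 = -7.6413
z₀ = exp(-7.6413) = 0.0004802 m

z₀ ≈ 0.00048 m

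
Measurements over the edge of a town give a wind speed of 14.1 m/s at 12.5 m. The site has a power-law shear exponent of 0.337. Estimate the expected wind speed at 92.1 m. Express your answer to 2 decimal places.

27.64 m/s

Power-law profile: V₂ = V₁ · (z₂/z₁)^α
V₂ = 14.1 × (92.1/12.5)^0.337 = 14.1 × (7.3680)^0.337
    = 14.1 × 1.9602 = 27.6386 m/s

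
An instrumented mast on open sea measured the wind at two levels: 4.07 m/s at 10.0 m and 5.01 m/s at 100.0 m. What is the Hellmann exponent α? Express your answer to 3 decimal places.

α ≈ 0.090

Power law: V₂/V₁ = (z₂/z₁)^α ⇒ α = ln(V₂/V₁) / ln(z₂/z₁)
α = ln(5.01/4.07) / ln(100.0/10.0) = ln(1.2310) / ln(10.0000)
  = 0.20779 / 2.30259 = 0.09024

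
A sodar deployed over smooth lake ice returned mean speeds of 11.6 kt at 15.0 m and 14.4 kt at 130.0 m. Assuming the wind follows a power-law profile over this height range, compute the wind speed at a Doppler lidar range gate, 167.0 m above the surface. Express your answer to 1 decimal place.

First find α: α = ln(V₂/V₁)/ln(z₂/z₁) = ln(14.4/11.6)/ln(130.0/15.0) = 0.21622/2.15948 = 0.1001
Extrapolate from 130.0 m to 167.0 m: V₃ = 14.4 × (167.0/130.0)^0.1001 = 14.4 × 1.0254 = 14.7657 kt

14.8 kt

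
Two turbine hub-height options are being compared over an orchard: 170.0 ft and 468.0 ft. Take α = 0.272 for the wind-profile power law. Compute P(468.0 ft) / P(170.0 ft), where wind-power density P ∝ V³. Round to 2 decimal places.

2.28

Speed ratio: V_B/V_A = (z_B/z_A)^α = (468.0/170.0)^0.272 = (2.7529)^0.272 = 1.31712
Power-density ratio: P_B/P_A = (V_B/V_A)³ = (1.31712)³ = 2.28494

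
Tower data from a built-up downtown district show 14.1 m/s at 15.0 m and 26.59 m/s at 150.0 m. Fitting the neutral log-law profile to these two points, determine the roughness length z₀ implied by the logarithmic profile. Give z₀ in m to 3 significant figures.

z₀ ≈ 1.11 m

Log law: V(z) ∝ ln(z/z₀). With r = V₁/V₂ = 14.1/26.59 = 0.53027,
r · ln(z₂/z₀) = ln(z₁/z₀) ⇒ ln z₀ = (ln z₁ − r·ln z₂)/(1 − r)
ln z₀ = (2.70805 − 0.53027×5.01064) / 0.46973 = 0.1087
z₀ = exp(0.1087) = 1.115 m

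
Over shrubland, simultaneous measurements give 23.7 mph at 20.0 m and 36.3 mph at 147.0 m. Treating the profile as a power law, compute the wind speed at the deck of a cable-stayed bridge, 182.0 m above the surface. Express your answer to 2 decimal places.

38.00 mph

First find α: α = ln(V₂/V₁)/ln(z₂/z₁) = ln(36.3/23.7)/ln(147.0/20.0) = 0.42634/1.99470 = 0.2137
Extrapolate from 147.0 m to 182.0 m: V₃ = 36.3 × (182.0/147.0)^0.2137 = 36.3 × 1.0467 = 37.9955 mph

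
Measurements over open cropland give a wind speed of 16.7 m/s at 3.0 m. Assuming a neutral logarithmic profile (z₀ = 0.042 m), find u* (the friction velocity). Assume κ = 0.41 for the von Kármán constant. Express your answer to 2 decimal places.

Log law: V(z) = (u*/κ) · ln(z/z₀) ⇒ u* = κ · V / ln(z/z₀)
u* = 0.41 × 16.7 / ln(3.0/0.042) = 0.41 × 16.7 / 4.2687
   = 6.8470 / 4.2687 = 1.6040 m/s

u* ≈ 1.60 m/s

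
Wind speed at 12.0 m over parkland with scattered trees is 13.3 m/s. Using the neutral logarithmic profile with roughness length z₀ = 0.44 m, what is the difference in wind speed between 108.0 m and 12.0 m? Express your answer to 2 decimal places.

8.84 m/s

Log law: V₂ = V₁ · ln(z₂/z₀)/ln(z₁/z₀) = 13.3 × 5.5031/3.3059 = 22.1397 m/s
ΔV = 22.1397 − 13.3 = 8.8397 m/s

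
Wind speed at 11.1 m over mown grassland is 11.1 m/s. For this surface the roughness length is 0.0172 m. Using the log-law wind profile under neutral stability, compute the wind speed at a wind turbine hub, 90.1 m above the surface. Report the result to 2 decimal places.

14.69 m/s

Log law: V(z) ∝ ln(z/z₀), so V₂/V₁ = ln(z₂/z₀) / ln(z₁/z₀).
ln(90.1/0.0172) = 8.5638, ln(11.1/0.0172) = 6.4698
V₂ = 11.1 × 8.5638/6.4698 = 11.1 × 1.3237 = 14.6926 m/s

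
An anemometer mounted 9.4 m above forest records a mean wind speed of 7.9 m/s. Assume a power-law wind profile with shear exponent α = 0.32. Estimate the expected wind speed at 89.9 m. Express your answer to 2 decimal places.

Power-law profile: V₂ = V₁ · (z₂/z₁)^α
V₂ = 7.9 × (89.9/9.4)^0.32 = 7.9 × (9.5638)^0.32
    = 7.9 × 2.0597 = 16.2716 m/s

16.27 m/s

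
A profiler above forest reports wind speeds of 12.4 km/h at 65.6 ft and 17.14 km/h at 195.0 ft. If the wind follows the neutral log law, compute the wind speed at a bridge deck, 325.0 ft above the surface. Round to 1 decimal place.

Log law: V ∝ ln(z/z₀). From the pair, with r = V₁/V₂ = 0.72345,
ln z₀ = (ln z₁ − r·ln z₂)/(1 − r) = (4.1836 − 0.72345×5.2730)/0.27655 = 1.3336 → z₀ = 3.795 ft
V₃ = V₁ · ln(z₃/z₀)/ln(z₁/z₀) = 12.4 × 4.4502/2.8500 = 19.3626 km/h

19.4 km/h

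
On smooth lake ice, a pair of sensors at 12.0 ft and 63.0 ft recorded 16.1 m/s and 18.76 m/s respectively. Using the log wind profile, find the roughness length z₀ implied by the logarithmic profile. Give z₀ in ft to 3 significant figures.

z₀ ≈ 0.000525 ft

Log law: V(z) ∝ ln(z/z₀). With r = V₁/V₂ = 16.1/18.76 = 0.85821,
r · ln(z₂/z₀) = ln(z₁/z₀) ⇒ ln z₀ = (ln z₁ − r·ln z₂)/(1 − r)
ln z₀ = (2.48491 − 0.85821×4.14313) / 0.14179 = -7.5517
z₀ = exp(-7.5517) = 0.0005252 ft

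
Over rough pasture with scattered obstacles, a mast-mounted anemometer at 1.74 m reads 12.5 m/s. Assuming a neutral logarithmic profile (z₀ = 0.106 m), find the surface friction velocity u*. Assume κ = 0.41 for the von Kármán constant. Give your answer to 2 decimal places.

Log law: V(z) = (u*/κ) · ln(z/z₀) ⇒ u* = κ · V / ln(z/z₀)
u* = 0.41 × 12.5 / ln(1.74/0.106) = 0.41 × 12.5 / 2.7982
   = 5.1250 / 2.7982 = 1.8315 m/s

u* ≈ 1.83 m/s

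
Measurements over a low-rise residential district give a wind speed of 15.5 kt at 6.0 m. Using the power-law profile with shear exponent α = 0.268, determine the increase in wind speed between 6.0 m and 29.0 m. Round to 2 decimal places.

8.14 kt

Power law: V₂ = V₁ · (z₂/z₁)^α = 15.5 × (4.8333)^0.268 = 23.6434 kt
ΔV = 23.6434 − 15.5 = 8.1434 kt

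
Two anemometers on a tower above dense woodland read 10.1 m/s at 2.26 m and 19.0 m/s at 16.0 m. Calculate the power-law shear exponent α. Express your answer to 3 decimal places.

α ≈ 0.323

Power law: V₂/V₁ = (z₂/z₁)^α ⇒ α = ln(V₂/V₁) / ln(z₂/z₁)
α = ln(19.0/10.1) / ln(16.0/2.26) = ln(1.8812) / ln(7.0796)
  = 0.63190 / 1.95722 = 0.32286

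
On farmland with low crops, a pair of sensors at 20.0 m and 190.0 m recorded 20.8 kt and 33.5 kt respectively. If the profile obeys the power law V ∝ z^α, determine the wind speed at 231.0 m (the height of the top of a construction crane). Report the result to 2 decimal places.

First find α: α = ln(V₂/V₁)/ln(z₂/z₁) = ln(33.5/20.8)/ln(190.0/20.0) = 0.47659/2.25129 = 0.2117
Extrapolate from 190.0 m to 231.0 m: V₃ = 33.5 × (231.0/190.0)^0.2117 = 33.5 × 1.0422 = 34.9148 kt

34.91 kt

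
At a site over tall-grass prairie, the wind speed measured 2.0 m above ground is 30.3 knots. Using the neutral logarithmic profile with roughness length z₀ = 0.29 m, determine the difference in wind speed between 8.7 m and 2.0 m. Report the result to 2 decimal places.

Log law: V₂ = V₁ · ln(z₂/z₀)/ln(z₁/z₀) = 30.3 × 3.4012/1.9310 = 53.3688 knots
ΔV = 53.3688 − 30.3 = 23.0688 knots

23.07 knots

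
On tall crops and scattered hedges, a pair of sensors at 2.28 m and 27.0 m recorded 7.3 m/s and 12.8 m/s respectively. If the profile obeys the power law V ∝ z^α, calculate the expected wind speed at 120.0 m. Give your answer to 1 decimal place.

First find α: α = ln(V₂/V₁)/ln(z₂/z₁) = ln(12.8/7.3)/ln(27.0/2.28) = 0.56157/2.47166 = 0.2272
Extrapolate from 27.0 m to 120.0 m: V₃ = 12.8 × (120.0/27.0)^0.2272 = 12.8 × 1.4034 = 17.9637 m/s

18.0 m/s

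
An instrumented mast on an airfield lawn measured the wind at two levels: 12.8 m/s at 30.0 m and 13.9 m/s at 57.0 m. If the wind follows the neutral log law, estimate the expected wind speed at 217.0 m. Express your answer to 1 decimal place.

Log law: V ∝ ln(z/z₀). From the pair, with r = V₁/V₂ = 0.92086,
ln z₀ = (ln z₁ − r·ln z₂)/(1 − r) = (3.4012 − 0.92086×4.0431)/0.07914 = -4.0676 → z₀ = 0.01712 m
V₃ = V₁ · ln(z₃/z₀)/ln(z₁/z₀) = 12.8 × 9.4475/7.4688 = 16.1911 m/s

16.2 m/s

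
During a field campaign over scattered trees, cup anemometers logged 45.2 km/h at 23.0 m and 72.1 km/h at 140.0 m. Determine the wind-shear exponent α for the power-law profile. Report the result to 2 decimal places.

α ≈ 0.26

Power law: V₂/V₁ = (z₂/z₁)^α ⇒ α = ln(V₂/V₁) / ln(z₂/z₁)
α = ln(72.1/45.2) / ln(140.0/23.0) = ln(1.5951) / ln(6.0870)
  = 0.46696 / 1.80615 = 0.25854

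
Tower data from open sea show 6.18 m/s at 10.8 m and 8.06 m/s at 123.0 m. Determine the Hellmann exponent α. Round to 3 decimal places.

Power law: V₂/V₁ = (z₂/z₁)^α ⇒ α = ln(V₂/V₁) / ln(z₂/z₁)
α = ln(8.06/6.18) / ln(123.0/10.8) = ln(1.3042) / ln(11.3889)
  = 0.26560 / 2.43264 = 0.10918

α ≈ 0.109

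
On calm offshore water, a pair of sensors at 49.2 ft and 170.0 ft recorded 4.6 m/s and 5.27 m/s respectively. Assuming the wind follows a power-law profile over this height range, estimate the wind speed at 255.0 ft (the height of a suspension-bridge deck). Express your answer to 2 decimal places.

First find α: α = ln(V₂/V₁)/ln(z₂/z₁) = ln(5.27/4.6)/ln(170.0/49.2) = 0.13597/1.23990 = 0.1097
Extrapolate from 170.0 ft to 255.0 ft: V₃ = 5.27 × (255.0/170.0)^0.1097 = 5.27 × 1.0455 = 5.5096 m/s

5.51 m/s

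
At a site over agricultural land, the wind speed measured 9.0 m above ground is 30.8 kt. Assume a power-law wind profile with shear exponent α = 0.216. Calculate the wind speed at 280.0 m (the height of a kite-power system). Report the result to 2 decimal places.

Power-law profile: V₂ = V₁ · (z₂/z₁)^α
V₂ = 30.8 × (280.0/9.0)^0.216 = 30.8 × (31.1111)^0.216
    = 30.8 × 2.1012 = 64.7173 kt

64.72 kt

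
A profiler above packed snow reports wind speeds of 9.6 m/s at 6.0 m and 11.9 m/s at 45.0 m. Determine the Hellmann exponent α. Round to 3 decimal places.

α ≈ 0.107

Power law: V₂/V₁ = (z₂/z₁)^α ⇒ α = ln(V₂/V₁) / ln(z₂/z₁)
α = ln(11.9/9.6) / ln(45.0/6.0) = ln(1.2396) / ln(7.5000)
  = 0.21478 / 2.01490 = 0.10659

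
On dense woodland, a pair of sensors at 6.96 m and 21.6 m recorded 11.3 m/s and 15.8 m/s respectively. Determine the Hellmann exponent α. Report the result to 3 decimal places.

Power law: V₂/V₁ = (z₂/z₁)^α ⇒ α = ln(V₂/V₁) / ln(z₂/z₁)
α = ln(15.8/11.3) / ln(21.6/6.96) = ln(1.3982) / ln(3.1034)
  = 0.33521 / 1.13251 = 0.29599

α ≈ 0.296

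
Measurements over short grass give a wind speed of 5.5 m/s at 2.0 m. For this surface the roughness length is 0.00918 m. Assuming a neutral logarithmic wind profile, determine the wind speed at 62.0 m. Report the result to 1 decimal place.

9.0 m/s

Log law: V(z) ∝ ln(z/z₀), so V₂/V₁ = ln(z₂/z₀) / ln(z₁/z₀).
ln(62.0/0.00918) = 8.8179, ln(2.0/0.00918) = 5.3839
V₂ = 5.5 × 8.8179/5.3839 = 5.5 × 1.6378 = 9.0081 m/s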